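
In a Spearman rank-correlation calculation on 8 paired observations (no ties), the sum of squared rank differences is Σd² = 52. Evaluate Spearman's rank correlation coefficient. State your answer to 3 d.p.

0.381

ρ = 1 − 6Σd² / [n(n²−1)] = 1 − 6×52 / (8×63)
  = 1 − 312/504 = 1 − 0.6190 ≈ 0.381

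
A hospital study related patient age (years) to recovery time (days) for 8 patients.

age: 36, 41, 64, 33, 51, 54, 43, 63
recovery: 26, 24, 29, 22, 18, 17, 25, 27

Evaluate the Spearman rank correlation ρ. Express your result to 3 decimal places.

0.333

Rank age: 2, 3, 8, 1, 5, 6, 4, 7
Rank recovery: 6, 4, 8, 3, 2, 1, 5, 7
d = rank(age) − rank(recovery): -4, -1, 0, -2, 3, 5, -1, 0; Σd² = 56
ρ = 1 − 6Σd² / [n(n²−1)] = 1 − 6×56 / (8×63) = 1 − 336/504 ≈ 0.333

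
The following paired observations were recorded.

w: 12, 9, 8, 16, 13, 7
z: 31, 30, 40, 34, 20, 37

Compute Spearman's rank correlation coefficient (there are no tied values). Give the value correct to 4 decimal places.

-0.5429

Rank w: 4, 3, 2, 6, 5, 1
Rank z: 3, 2, 6, 4, 1, 5
d = rank(w) − rank(z): 1, 1, -4, 2, 4, -4; Σd² = 54
ρ = 1 − 6Σd² / [n(n²−1)] = 1 − 6×54 / (6×35) = 1 − 324/210 ≈ -0.5429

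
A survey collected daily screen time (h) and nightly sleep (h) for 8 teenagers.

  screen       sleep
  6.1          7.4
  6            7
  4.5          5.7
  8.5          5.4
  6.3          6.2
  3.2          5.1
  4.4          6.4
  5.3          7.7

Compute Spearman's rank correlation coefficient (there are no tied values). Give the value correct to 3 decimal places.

Rank screen: 6, 5, 3, 8, 7, 1, 2, 4
Rank sleep: 7, 6, 3, 2, 4, 1, 5, 8
d = rank(screen) − rank(sleep): -1, -1, 0, 6, 3, 0, -3, -4; Σd² = 72
ρ = 1 − 6Σd² / [n(n²−1)] = 1 − 6×72 / (8×63) = 1 − 432/504 ≈ 0.143

0.143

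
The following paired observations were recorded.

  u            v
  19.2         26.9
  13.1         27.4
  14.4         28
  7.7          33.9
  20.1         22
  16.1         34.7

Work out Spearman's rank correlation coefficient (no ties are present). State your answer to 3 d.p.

-0.600

Rank u: 5, 2, 3, 1, 6, 4
Rank v: 2, 3, 4, 5, 1, 6
d = rank(u) − rank(v): 3, -1, -1, -4, 5, -2; Σd² = 56
ρ = 1 − 6Σd² / [n(n²−1)] = 1 − 6×56 / (6×35) = 1 − 336/210 ≈ -0.600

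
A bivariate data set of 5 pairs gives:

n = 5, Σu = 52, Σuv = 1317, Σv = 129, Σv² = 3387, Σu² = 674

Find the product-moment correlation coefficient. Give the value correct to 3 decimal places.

-0.278

r = (nΣuv − ΣuΣv) / √[(nΣu² − (Σu)²)(nΣv² − (Σv)²)]
Numerator: 5×1317 − 52×129 = -123
Denominator: √[(3370 − 2704)(16935 − 16641)] = √[666 × 294] = 442.4975
r = -123 / 442.4975 ≈ -0.278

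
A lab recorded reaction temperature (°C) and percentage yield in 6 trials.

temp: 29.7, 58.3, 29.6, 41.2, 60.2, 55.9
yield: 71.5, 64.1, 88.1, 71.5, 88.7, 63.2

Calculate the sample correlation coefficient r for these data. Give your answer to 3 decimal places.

-0.246

n = 6, Σx = 274.9, Σy = 447.1, Σx² = 13603.43, Σy² = 33956.85, Σxy = 20286.76
nΣxy − ΣxΣy = 121720.56 − 122907.79 = -1187.23
nΣx² − (Σx)² = 81620.58 − 75570.01 = 6050.57; nΣy² − (Σy)² = 203741.1 − 199898.41 = 3842.69
r = -1187.23 / √(6050.57 × 3842.69) = -1187.23 / 4821.8736 ≈ -0.246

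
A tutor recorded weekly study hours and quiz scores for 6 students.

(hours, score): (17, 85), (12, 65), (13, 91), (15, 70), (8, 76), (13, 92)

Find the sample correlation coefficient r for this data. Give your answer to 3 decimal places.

n = 6, Σx = 78, Σy = 479, Σx² = 1060, Σy² = 38871, Σxy = 6262
nΣxy − ΣxΣy = 37572 − 37362 = 210
nΣx² − (Σx)² = 6360 − 6084 = 276; nΣy² − (Σy)² = 233226 − 229441 = 3785
r = 210 / √(276 × 3785) = 210 / 1022.0861 ≈ 0.205

0.205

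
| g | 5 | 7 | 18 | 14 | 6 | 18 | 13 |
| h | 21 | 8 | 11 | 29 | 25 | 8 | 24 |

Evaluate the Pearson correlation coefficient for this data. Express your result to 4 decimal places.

n = 7, Σg = 81, Σh = 126, Σg² = 1123, Σh² = 2732, Σgh = 1371
nΣgh − ΣgΣh = 9597 − 10206 = -609
nΣg² − (Σg)² = 7861 − 6561 = 1300; nΣh² − (Σh)² = 19124 − 15876 = 3248
r = -609 / √(1300 × 3248) = -609 / 2054.8479 ≈ -0.2964

-0.2964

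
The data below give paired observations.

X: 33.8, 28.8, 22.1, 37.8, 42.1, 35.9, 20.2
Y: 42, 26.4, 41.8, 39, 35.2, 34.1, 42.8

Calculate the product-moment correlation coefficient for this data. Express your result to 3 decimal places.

n = 7, ΣX = 220.7, ΣY = 261.3, ΣX² = 7358.39, ΣY² = 9962.89, ΣXY = 8148.57
nΣXY − ΣXΣY = 57039.99 − 57668.91 = -628.92
nΣX² − (ΣX)² = 51508.73 − 48708.49 = 2800.24; nΣY² − (ΣY)² = 69740.23 − 68277.69 = 1462.54
r = -628.92 / √(2800.24 × 1462.54) = -628.92 / 2023.7250 ≈ -0.311

-0.311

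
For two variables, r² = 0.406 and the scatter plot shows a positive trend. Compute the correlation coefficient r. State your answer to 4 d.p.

0.6372

|r| = √0.406 = 0.6372
The association is positive, so r = 0.6372.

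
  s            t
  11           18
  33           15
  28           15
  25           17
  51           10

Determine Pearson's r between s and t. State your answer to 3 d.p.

-0.963

n = 5, Σs = 148, Σt = 75, Σs² = 5220, Σt² = 1163, Σst = 2048
nΣst − ΣsΣt = 10240 − 11100 = -860
nΣs² − (Σs)² = 26100 − 21904 = 4196; nΣt² − (Σt)² = 5815 − 5625 = 190
r = -860 / √(4196 × 190) = -860 / 892.8830 ≈ -0.963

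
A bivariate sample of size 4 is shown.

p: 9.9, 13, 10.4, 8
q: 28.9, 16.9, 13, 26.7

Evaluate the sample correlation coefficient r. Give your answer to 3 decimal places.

-0.596

n = 4, Σp = 41.3, Σq = 85.5, Σp² = 439.17, Σq² = 2002.71, Σpq = 854.61
nΣpq − ΣpΣq = 3418.44 − 3531.15 = -112.71
nΣp² − (Σp)² = 1756.68 − 1705.69 = 50.99; nΣq² − (Σq)² = 8010.84 − 7310.25 = 700.59
r = -112.71 / √(50.99 × 700.59) = -112.71 / 189.0055 ≈ -0.596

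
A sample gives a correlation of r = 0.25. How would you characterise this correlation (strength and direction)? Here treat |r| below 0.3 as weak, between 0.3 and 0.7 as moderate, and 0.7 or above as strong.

r = 0.25 > 0 so the relationship is positive.
|r| = 0.25, which falls in the weak range.

weak positive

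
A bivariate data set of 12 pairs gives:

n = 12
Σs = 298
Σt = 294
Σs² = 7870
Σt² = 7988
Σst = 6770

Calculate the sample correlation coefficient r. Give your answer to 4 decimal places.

r = (nΣst − ΣsΣt) / √[(nΣs² − (Σs)²)(nΣt² − (Σt)²)]
Numerator: 12×6770 − 298×294 = -6372
Denominator: √[(94440 − 88804)(95856 − 86436)] = √[5636 × 9420] = 7286.3653
r = -6372 / 7286.3653 ≈ -0.8745

-0.8745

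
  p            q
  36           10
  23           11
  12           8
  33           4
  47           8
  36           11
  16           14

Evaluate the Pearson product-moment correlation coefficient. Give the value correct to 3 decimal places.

-0.326

n = 7, Σp = 203, Σq = 66, Σp² = 6819, Σq² = 682, Σpq = 1837
nΣpq − ΣpΣq = 12859 − 13398 = -539
nΣp² − (Σp)² = 47733 − 41209 = 6524; nΣq² − (Σq)² = 4774 − 4356 = 418
r = -539 / √(6524 × 418) = -539 / 1651.3728 ≈ -0.326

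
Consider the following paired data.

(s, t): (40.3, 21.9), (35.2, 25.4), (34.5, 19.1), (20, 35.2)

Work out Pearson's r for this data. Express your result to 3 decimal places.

-0.883

n = 4, Σs = 130, Σt = 101.6, Σs² = 4453.38, Σt² = 2728.62, Σst = 3139.6
nΣst − ΣsΣt = 12558.4 − 13208 = -649.6
nΣs² − (Σs)² = 17813.52 − 16900 = 913.52; nΣt² − (Σt)² = 10914.48 − 10322.56 = 591.92
r = -649.6 / √(913.52 × 591.92) = -649.6 / 735.3440 ≈ -0.883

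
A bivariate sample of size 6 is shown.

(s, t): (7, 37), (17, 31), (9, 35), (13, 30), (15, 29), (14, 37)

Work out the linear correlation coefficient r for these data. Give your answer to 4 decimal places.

-0.6389

n = 6, Σs = 75, Σt = 199, Σs² = 1009, Σt² = 6665, Σst = 2444
nΣst − ΣsΣt = 14664 − 14925 = -261
nΣs² − (Σs)² = 6054 − 5625 = 429; nΣt² − (Σt)² = 39990 − 39601 = 389
r = -261 / √(429 × 389) = -261 / 408.5107 ≈ -0.6389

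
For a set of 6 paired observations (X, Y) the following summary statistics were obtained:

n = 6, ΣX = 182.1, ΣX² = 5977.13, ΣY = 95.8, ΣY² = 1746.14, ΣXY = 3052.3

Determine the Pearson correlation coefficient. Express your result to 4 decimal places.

r = (nΣXY − ΣXΣY) / √[(nΣX² − (ΣX)²)(nΣY² − (ΣY)²)]
Numerator: 6×3052.3 − 182.1×95.8 = 868.62
Denominator: √[(35862.78 − 33160.41)(10476.84 − 9177.64)] = √[2702.37 × 1299.2] = 1873.7447
r = 868.62 / 1873.7447 ≈ 0.4636

0.4636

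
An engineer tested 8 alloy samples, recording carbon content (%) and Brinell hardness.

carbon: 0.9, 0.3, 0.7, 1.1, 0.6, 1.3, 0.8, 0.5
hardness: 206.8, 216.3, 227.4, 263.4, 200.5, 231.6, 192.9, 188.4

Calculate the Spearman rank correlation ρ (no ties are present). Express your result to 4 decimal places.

0.5714

Rank carbon: 6, 1, 4, 7, 3, 8, 5, 2
Rank hardness: 4, 5, 6, 8, 3, 7, 2, 1
d = rank(carbon) − rank(hardness): 2, -4, -2, -1, 0, 1, 3, 1; Σd² = 36
ρ = 1 − 6Σd² / [n(n²−1)] = 1 − 6×36 / (8×63) = 1 − 216/504 ≈ 0.5714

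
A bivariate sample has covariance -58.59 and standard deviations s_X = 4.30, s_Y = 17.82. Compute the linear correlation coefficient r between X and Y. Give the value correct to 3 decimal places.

-0.765

r = Cov(X,Y) / (s_X · s_Y) = -58.59 / (4.30 × 17.82)
  = -58.59 / 76.6260 ≈ -0.765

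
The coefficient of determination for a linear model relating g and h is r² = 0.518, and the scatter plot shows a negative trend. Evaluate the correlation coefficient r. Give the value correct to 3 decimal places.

|r| = √0.518 = 0.720
The association is negative, so r = −0.720.

-0.720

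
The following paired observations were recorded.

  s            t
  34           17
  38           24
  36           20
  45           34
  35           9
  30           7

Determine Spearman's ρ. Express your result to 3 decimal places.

0.943

Rank s: 2, 5, 4, 6, 3, 1
Rank t: 3, 5, 4, 6, 2, 1
d = rank(s) − rank(t): -1, 0, 0, 0, 1, 0; Σd² = 2
ρ = 1 − 6Σd² / [n(n²−1)] = 1 − 6×2 / (6×35) = 1 − 12/210 ≈ 0.943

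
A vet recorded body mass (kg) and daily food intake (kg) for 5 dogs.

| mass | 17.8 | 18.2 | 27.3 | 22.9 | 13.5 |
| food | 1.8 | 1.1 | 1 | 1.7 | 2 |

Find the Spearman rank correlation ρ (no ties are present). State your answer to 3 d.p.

Rank mass: 2, 3, 5, 4, 1
Rank food: 4, 2, 1, 3, 5
d = rank(mass) − rank(food): -2, 1, 4, 1, -4; Σd² = 38
ρ = 1 − 6Σd² / [n(n²−1)] = 1 − 6×38 / (5×24) = 1 − 228/120 ≈ -0.900

-0.900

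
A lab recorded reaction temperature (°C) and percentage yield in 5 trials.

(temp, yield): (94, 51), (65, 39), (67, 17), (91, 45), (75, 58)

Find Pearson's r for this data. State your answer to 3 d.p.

n = 5, Σx = 392, Σy = 210, Σx² = 31456, Σy² = 9800, Σxy = 16913
nΣxy − ΣxΣy = 84565 − 82320 = 2245
nΣx² − (Σx)² = 157280 − 153664 = 3616; nΣy² − (Σy)² = 49000 − 44100 = 4900
r = 2245 / √(3616 × 4900) = 2245 / 4209.3230 ≈ 0.533

0.533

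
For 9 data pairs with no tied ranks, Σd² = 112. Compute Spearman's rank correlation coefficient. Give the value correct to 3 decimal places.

0.067

ρ = 1 − 6Σd² / [n(n²−1)] = 1 − 6×112 / (9×80)
  = 1 − 672/720 = 1 − 0.9333 ≈ 0.067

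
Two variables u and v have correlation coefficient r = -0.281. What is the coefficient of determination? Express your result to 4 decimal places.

r² = (-0.281)² = 0.0790

0.0790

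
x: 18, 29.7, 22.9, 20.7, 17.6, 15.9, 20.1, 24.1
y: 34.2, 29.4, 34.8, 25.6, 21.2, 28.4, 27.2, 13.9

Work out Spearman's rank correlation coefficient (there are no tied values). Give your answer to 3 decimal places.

0.048

Rank x: 3, 8, 6, 5, 2, 1, 4, 7
Rank y: 7, 6, 8, 3, 2, 5, 4, 1
d = rank(x) − rank(y): -4, 2, -2, 2, 0, -4, 0, 6; Σd² = 80
ρ = 1 − 6Σd² / [n(n²−1)] = 1 − 6×80 / (8×63) = 1 − 480/504 ≈ 0.048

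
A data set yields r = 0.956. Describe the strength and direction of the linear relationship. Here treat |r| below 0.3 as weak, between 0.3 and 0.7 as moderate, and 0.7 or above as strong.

strong positive

r = 0.956 > 0 so the relationship is positive.
|r| = 0.956, which falls in the strong range.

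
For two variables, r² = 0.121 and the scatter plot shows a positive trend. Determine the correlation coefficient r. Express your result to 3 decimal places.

|r| = √0.121 = 0.348
The association is positive, so r = 0.348.

0.348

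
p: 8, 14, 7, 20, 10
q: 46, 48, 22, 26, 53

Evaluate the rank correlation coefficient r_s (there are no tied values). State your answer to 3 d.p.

Rank p: 2, 4, 1, 5, 3
Rank q: 3, 4, 1, 2, 5
d = rank(p) − rank(q): -1, 0, 0, 3, -2; Σd² = 14
ρ = 1 − 6Σd² / [n(n²−1)] = 1 − 6×14 / (5×24) = 1 − 84/120 ≈ 0.300

0.300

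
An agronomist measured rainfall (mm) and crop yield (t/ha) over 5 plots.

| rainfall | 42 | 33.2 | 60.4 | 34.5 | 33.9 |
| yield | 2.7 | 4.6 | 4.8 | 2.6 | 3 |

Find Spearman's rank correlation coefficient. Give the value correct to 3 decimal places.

Rank rainfall: 4, 1, 5, 3, 2
Rank yield: 2, 4, 5, 1, 3
d = rank(rainfall) − rank(yield): 2, -3, 0, 2, -1; Σd² = 18
ρ = 1 − 6Σd² / [n(n²−1)] = 1 − 6×18 / (5×24) = 1 − 108/120 ≈ 0.100

0.100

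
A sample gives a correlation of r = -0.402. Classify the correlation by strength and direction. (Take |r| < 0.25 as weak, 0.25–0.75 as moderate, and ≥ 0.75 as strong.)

moderate negative

r = -0.402 < 0 so the relationship is negative.
|r| = 0.402, which falls in the moderate range.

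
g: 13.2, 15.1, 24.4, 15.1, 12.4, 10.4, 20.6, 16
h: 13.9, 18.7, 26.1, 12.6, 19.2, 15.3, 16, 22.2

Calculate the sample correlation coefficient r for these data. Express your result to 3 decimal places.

n = 8, Σg = 127.2, Σh = 144, Σg² = 2167.9, Σh² = 2734.44, Σgh = 2374.95
nΣgh − ΣgΣh = 18999.6 − 18316.8 = 682.8
nΣg² − (Σg)² = 17343.2 − 16179.84 = 1163.36; nΣh² − (Σh)² = 21875.52 − 20736 = 1139.52
r = 682.8 / √(1163.36 × 1139.52) = 682.8 / 1151.3783 ≈ 0.593

0.593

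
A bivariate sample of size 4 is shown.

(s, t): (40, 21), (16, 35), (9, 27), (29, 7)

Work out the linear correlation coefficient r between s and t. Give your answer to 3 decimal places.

n = 4, Σs = 94, Σt = 90, Σs² = 2778, Σt² = 2444, Σst = 1846
nΣst − ΣsΣt = 7384 − 8460 = -1076
nΣs² − (Σs)² = 11112 − 8836 = 2276; nΣt² − (Σt)² = 9776 − 8100 = 1676
r = -1076 / √(2276 × 1676) = -1076 / 1953.0940 ≈ -0.551

-0.551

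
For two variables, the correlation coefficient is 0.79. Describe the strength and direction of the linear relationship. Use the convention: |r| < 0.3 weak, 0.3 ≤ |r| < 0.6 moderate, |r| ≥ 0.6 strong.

r = 0.79 > 0 so the relationship is positive.
|r| = 0.79, which falls in the strong range.

strong positive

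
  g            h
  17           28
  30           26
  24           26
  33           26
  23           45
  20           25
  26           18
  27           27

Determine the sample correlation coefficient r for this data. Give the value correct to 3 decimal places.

n = 8, Σg = 200, Σh = 221, Σg² = 5188, Σh² = 6515, Σgh = 5470
nΣgh − ΣgΣh = 43760 − 44200 = -440
nΣg² − (Σg)² = 41504 − 40000 = 1504; nΣh² − (Σh)² = 52120 − 48841 = 3279
r = -440 / √(1504 × 3279) = -440 / 2220.7242 ≈ -0.198

-0.198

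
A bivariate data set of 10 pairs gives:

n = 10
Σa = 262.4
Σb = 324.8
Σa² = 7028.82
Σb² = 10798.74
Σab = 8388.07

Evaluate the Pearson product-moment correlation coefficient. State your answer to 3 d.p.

-0.712

r = (nΣab − ΣaΣb) / √[(nΣa² − (Σa)²)(nΣb² − (Σb)²)]
Numerator: 10×8388.07 − 262.4×324.8 = -1346.82
Denominator: √[(70288.2 − 68853.76)(107987.4 − 105495.04)] = √[1434.44 × 2492.36] = 1890.8043
r = -1346.82 / 1890.8043 ≈ -0.712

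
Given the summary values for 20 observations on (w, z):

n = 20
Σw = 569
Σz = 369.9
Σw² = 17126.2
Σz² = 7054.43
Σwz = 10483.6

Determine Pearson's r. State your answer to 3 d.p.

-0.090

r = (nΣwz − ΣwΣz) / √[(nΣw² − (Σw)²)(nΣz² − (Σz)²)]
Numerator: 20×10483.6 − 569×369.9 = -801.1
Denominator: √[(342524 − 323761)(141088.6 − 136826.01)] = √[18763 × 4262.59] = 8943.0966
r = -801.1 / 8943.0966 ≈ -0.090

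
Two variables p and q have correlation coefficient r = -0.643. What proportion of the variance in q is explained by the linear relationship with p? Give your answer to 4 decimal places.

0.4134

r² = (-0.643)² = 0.4134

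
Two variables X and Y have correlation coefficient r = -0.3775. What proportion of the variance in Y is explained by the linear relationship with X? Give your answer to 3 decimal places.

0.143

r² = (-0.3775)² = 0.143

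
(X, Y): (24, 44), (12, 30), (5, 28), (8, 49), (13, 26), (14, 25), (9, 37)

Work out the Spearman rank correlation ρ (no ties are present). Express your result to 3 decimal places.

-0.214

Rank X: 7, 4, 1, 2, 5, 6, 3
Rank Y: 6, 4, 3, 7, 2, 1, 5
d = rank(X) − rank(Y): 1, 0, -2, -5, 3, 5, -2; Σd² = 68
ρ = 1 − 6Σd² / [n(n²−1)] = 1 − 6×68 / (7×48) = 1 − 408/336 ≈ -0.214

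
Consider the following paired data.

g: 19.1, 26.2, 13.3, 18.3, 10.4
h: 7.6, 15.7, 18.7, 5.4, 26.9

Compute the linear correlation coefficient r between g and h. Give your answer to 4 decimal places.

-0.5382

n = 5, Σg = 87.3, Σh = 74.3, Σg² = 1671.19, Σh² = 1406.71, Σgh = 1183.79
nΣgh − ΣgΣh = 5918.95 − 6486.39 = -567.44
nΣg² − (Σg)² = 8355.95 − 7621.29 = 734.66; nΣh² − (Σh)² = 7033.55 − 5520.49 = 1513.06
r = -567.44 / √(734.66 × 1513.06) = -567.44 / 1054.3172 ≈ -0.5382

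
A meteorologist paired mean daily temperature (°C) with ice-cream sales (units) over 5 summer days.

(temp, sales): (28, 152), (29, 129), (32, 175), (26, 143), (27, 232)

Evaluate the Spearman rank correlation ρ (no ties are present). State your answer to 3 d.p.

0.000

Rank temp: 3, 4, 5, 1, 2
Rank sales: 3, 1, 4, 2, 5
d = rank(temp) − rank(sales): 0, 3, 1, -1, -3; Σd² = 20
ρ = 1 − 6Σd² / [n(n²−1)] = 1 − 6×20 / (5×24) = 1 − 120/120 ≈ 0.000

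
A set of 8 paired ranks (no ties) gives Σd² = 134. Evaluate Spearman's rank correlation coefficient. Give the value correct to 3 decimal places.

ρ = 1 − 6Σd² / [n(n²−1)] = 1 − 6×134 / (8×63)
  = 1 − 804/504 = 1 − 1.5952 ≈ -0.595

-0.595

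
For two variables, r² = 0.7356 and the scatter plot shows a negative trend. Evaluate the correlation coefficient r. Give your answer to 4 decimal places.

-0.8577

|r| = √0.7356 = 0.8577
The association is negative, so r = −0.8577.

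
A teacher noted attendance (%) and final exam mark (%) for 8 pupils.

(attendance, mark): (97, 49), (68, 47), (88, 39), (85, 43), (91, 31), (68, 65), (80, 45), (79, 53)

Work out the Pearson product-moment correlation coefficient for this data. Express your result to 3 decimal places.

-0.604

n = 8, Σx = 656, Σy = 372, Σx² = 54548, Σy² = 18000, Σxy = 30064
nΣxy − ΣxΣy = 240512 − 244032 = -3520
nΣx² − (Σx)² = 436384 − 430336 = 6048; nΣy² − (Σy)² = 144000 − 138384 = 5616
r = -3520 / √(6048 × 5616) = -3520 / 5827.9986 ≈ -0.604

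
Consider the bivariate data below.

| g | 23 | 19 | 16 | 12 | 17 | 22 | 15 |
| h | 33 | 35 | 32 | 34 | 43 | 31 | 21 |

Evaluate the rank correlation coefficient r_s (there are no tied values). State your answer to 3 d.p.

0.071

Rank g: 7, 5, 3, 1, 4, 6, 2
Rank h: 4, 6, 3, 5, 7, 2, 1
d = rank(g) − rank(h): 3, -1, 0, -4, -3, 4, 1; Σd² = 52
ρ = 1 − 6Σd² / [n(n²−1)] = 1 − 6×52 / (7×48) = 1 − 312/336 ≈ 0.071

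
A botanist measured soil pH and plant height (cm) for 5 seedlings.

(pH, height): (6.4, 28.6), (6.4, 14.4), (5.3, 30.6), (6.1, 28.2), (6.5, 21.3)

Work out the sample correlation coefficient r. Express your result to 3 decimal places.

n = 5, Σx = 30.7, Σy = 123.1, Σx² = 189.47, Σy² = 3210.61, Σxy = 747.85
nΣxy − ΣxΣy = 3739.25 − 3779.17 = -39.92
nΣx² − (Σx)² = 947.35 − 942.49 = 4.86; nΣy² − (Σy)² = 16053.05 − 15153.61 = 899.44
r = -39.92 / √(4.86 × 899.44) = -39.92 / 66.1156 ≈ -0.604

-0.604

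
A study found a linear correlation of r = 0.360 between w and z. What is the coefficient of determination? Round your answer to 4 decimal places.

0.1296

r² = (0.360)² = 0.1296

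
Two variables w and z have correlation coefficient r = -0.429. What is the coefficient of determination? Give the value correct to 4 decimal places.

0.1840

r² = (-0.429)² = 0.1840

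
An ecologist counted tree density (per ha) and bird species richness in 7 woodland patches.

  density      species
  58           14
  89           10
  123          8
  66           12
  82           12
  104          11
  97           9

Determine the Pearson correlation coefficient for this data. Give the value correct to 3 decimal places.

n = 7, Σx = 619, Σy = 76, Σx² = 57719, Σy² = 850, Σxy = 6479
nΣxy − ΣxΣy = 45353 − 47044 = -1691
nΣx² − (Σx)² = 404033 − 383161 = 20872; nΣy² − (Σy)² = 5950 − 5776 = 174
r = -1691 / √(20872 × 174) = -1691 / 1905.7093 ≈ -0.887

-0.887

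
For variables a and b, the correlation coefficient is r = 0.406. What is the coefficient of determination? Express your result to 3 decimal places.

r² = (0.406)² = 0.165

0.165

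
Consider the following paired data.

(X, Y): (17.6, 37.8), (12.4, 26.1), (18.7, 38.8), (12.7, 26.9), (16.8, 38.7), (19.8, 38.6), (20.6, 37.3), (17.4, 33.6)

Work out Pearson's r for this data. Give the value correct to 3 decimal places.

n = 8, ΣX = 136, ΣY = 277.8, ΣX² = 2375.9, ΣY² = 9847, ΣXY = 4823.57
nΣXY − ΣXΣY = 38588.56 − 37780.8 = 807.76
nΣX² − (ΣX)² = 19007.2 − 18496 = 511.2; nΣY² − (ΣY)² = 78776 − 77172.84 = 1603.16
r = 807.76 / √(511.2 × 1603.16) = 807.76 / 905.2819 ≈ 0.892

0.892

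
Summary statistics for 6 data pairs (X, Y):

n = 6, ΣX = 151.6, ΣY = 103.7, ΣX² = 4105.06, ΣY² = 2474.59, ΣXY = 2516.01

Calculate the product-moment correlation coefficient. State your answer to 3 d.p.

r = (nΣXY − ΣXΣY) / √[(nΣX² − (ΣX)²)(nΣY² − (ΣY)²)]
Numerator: 6×2516.01 − 151.6×103.7 = -624.86
Denominator: √[(24630.36 − 22982.56)(14847.54 − 10753.69)] = √[1647.8 × 4093.85] = 2597.2767
r = -624.86 / 2597.2767 ≈ -0.241

-0.241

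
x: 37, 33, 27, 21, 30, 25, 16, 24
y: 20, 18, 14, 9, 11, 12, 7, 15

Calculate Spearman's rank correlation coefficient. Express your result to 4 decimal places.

Rank x: 8, 7, 5, 2, 6, 4, 1, 3
Rank y: 8, 7, 5, 2, 3, 4, 1, 6
d = rank(x) − rank(y): 0, 0, 0, 0, 3, 0, 0, -3; Σd² = 18
ρ = 1 − 6Σd² / [n(n²−1)] = 1 − 6×18 / (8×63) = 1 − 108/504 ≈ 0.7857

0.7857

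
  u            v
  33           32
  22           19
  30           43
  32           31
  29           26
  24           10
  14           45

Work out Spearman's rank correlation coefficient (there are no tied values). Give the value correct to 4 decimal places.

0.1071

Rank u: 7, 2, 5, 6, 4, 3, 1
Rank v: 5, 2, 6, 4, 3, 1, 7
d = rank(u) − rank(v): 2, 0, -1, 2, 1, 2, -6; Σd² = 50
ρ = 1 − 6Σd² / [n(n²−1)] = 1 − 6×50 / (7×48) = 1 − 300/336 ≈ 0.1071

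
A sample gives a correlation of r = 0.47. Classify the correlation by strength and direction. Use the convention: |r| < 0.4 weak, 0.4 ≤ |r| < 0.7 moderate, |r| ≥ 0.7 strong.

moderate positive

r = 0.47 > 0 so the relationship is positive.
|r| = 0.47, which falls in the moderate range.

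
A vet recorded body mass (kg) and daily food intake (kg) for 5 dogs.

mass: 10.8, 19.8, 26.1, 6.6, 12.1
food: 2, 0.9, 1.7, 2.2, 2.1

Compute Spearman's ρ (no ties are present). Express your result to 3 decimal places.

-0.800

Rank mass: 2, 4, 5, 1, 3
Rank food: 3, 1, 2, 5, 4
d = rank(mass) − rank(food): -1, 3, 3, -4, -1; Σd² = 36
ρ = 1 − 6Σd² / [n(n²−1)] = 1 − 6×36 / (5×24) = 1 − 216/120 ≈ -0.800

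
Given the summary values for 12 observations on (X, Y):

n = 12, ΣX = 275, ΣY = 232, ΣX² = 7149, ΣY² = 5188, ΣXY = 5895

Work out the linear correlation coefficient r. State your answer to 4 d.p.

0.7497

r = (nΣXY − ΣXΣY) / √[(nΣX² − (ΣX)²)(nΣY² − (ΣY)²)]
Numerator: 12×5895 − 275×232 = 6940
Denominator: √[(85788 − 75625)(62256 − 53824)] = √[10163 × 8432] = 9257.1278
r = 6940 / 9257.1278 ≈ 0.7497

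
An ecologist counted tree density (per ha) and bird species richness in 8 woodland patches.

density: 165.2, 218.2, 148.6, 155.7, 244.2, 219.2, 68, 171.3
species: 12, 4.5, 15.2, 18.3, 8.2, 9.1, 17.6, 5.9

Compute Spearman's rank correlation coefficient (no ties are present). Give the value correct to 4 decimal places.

Rank density: 4, 6, 2, 3, 8, 7, 1, 5
Rank species: 5, 1, 6, 8, 3, 4, 7, 2
d = rank(density) − rank(species): -1, 5, -4, -5, 5, 3, -6, 3; Σd² = 146
ρ = 1 − 6Σd² / [n(n²−1)] = 1 − 6×146 / (8×63) = 1 − 876/504 ≈ -0.7381

-0.7381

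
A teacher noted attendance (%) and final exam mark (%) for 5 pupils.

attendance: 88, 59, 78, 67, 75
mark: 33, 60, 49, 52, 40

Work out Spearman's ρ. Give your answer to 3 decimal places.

-0.900

Rank attendance: 5, 1, 4, 2, 3
Rank mark: 1, 5, 3, 4, 2
d = rank(attendance) − rank(mark): 4, -4, 1, -2, 1; Σd² = 38
ρ = 1 − 6Σd² / [n(n²−1)] = 1 − 6×38 / (5×24) = 1 − 228/120 ≈ -0.900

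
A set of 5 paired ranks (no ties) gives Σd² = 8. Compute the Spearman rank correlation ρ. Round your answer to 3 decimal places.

0.600

ρ = 1 − 6Σd² / [n(n²−1)] = 1 − 6×8 / (5×24)
  = 1 − 48/120 = 1 − 0.4000 ≈ 0.600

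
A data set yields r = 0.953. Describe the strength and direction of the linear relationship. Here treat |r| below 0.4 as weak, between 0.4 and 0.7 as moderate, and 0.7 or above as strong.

r = 0.953 > 0 so the relationship is positive.
|r| = 0.953, which falls in the strong range.

strong positive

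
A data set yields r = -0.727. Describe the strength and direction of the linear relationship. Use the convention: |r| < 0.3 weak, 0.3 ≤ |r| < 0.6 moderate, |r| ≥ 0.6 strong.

r = -0.727 < 0 so the relationship is negative.
|r| = 0.727, which falls in the strong range.

strong negative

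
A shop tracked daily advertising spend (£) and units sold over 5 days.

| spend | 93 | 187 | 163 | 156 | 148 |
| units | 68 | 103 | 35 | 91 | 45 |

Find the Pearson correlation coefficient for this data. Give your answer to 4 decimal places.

n = 5, Σx = 747, Σy = 342, Σx² = 116427, Σy² = 26764, Σxy = 52146
nΣxy − ΣxΣy = 260730 − 255474 = 5256
nΣx² − (Σx)² = 582135 − 558009 = 24126; nΣy² − (Σy)² = 133820 − 116964 = 16856
r = 5256 / √(24126 × 16856) = 5256 / 20166.0074 ≈ 0.2606

0.2606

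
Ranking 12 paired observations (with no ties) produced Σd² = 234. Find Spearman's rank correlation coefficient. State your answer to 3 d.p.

ρ = 1 − 6Σd² / [n(n²−1)] = 1 − 6×234 / (12×143)
  = 1 − 1404/1716 = 1 − 0.8182 ≈ 0.182

0.182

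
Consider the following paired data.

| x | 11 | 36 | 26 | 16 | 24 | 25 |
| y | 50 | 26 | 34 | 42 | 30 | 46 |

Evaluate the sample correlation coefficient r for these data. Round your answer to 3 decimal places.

-0.809

n = 6, Σx = 138, Σy = 228, Σx² = 3550, Σy² = 9112, Σxy = 4912
nΣxy − ΣxΣy = 29472 − 31464 = -1992
nΣx² − (Σx)² = 21300 − 19044 = 2256; nΣy² − (Σy)² = 54672 − 51984 = 2688
r = -1992 / √(2256 × 2688) = -1992 / 2462.5450 ≈ -0.809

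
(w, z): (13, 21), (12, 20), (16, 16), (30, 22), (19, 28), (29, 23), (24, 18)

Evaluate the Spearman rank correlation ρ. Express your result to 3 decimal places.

Rank w: 2, 1, 3, 7, 4, 6, 5
Rank z: 4, 3, 1, 5, 7, 6, 2
d = rank(w) − rank(z): -2, -2, 2, 2, -3, 0, 3; Σd² = 34
ρ = 1 − 6Σd² / [n(n²−1)] = 1 − 6×34 / (7×48) = 1 − 204/336 ≈ 0.393

0.393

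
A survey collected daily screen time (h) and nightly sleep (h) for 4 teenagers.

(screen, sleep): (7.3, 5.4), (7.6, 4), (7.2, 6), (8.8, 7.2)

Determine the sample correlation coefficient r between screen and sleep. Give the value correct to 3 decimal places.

0.611

n = 4, Σx = 30.9, Σy = 22.6, Σx² = 240.33, Σy² = 133, Σxy = 176.38
nΣxy − ΣxΣy = 705.52 − 698.34 = 7.18
nΣx² − (Σx)² = 961.32 − 954.81 = 6.51; nΣy² − (Σy)² = 532 − 510.76 = 21.24
r = 7.18 / √(6.51 × 21.24) = 7.18 / 11.7589 ≈ 0.611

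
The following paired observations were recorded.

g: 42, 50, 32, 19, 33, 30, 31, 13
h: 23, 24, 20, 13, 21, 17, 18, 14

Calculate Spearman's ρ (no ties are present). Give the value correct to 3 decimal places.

Rank g: 7, 8, 5, 2, 6, 3, 4, 1
Rank h: 7, 8, 5, 1, 6, 3, 4, 2
d = rank(g) − rank(h): 0, 0, 0, 1, 0, 0, 0, -1; Σd² = 2
ρ = 1 − 6Σd² / [n(n²−1)] = 1 − 6×2 / (8×63) = 1 − 12/504 ≈ 0.976

0.976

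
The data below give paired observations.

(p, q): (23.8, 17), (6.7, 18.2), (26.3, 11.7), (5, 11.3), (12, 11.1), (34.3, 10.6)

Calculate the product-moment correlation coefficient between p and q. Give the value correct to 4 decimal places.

-0.2616

n = 6, Σp = 108.1, Σq = 79.9, Σp² = 2648.51, Σq² = 1120.39, Σpq = 1387.53
nΣpq − ΣpΣq = 8325.18 − 8637.19 = -312.01
nΣp² − (Σp)² = 15891.06 − 11685.61 = 4205.45; nΣq² − (Σq)² = 6722.34 − 6384.01 = 338.33
r = -312.01 / √(4205.45 × 338.33) = -312.01 / 1192.8243 ≈ -0.2616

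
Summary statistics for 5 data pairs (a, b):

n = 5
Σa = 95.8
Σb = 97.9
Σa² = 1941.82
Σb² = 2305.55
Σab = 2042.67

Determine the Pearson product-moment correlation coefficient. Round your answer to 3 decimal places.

0.821

r = (nΣab − ΣaΣb) / √[(nΣa² − (Σa)²)(nΣb² − (Σb)²)]
Numerator: 5×2042.67 − 95.8×97.9 = 834.53
Denominator: √[(9709.1 − 9177.64)(11527.75 − 9584.41)] = √[531.46 × 1943.34] = 1016.2714
r = 834.53 / 1016.2714 ≈ 0.821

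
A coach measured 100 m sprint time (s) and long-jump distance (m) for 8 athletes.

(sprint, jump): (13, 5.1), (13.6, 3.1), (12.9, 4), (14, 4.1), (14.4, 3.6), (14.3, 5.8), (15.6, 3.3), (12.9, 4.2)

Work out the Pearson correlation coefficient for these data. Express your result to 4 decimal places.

-0.2518

n = 8, Σx = 110.7, Σy = 33.2, Σx² = 1537.99, Σy² = 143.56, Σxy = 457.9
nΣxy − ΣxΣy = 3663.2 − 3675.24 = -12.04
nΣx² − (Σx)² = 12303.92 − 12254.49 = 49.43; nΣy² − (Σy)² = 1148.48 − 1102.24 = 46.24
r = -12.04 / √(49.43 × 46.24) = -12.04 / 47.8084 ≈ -0.2518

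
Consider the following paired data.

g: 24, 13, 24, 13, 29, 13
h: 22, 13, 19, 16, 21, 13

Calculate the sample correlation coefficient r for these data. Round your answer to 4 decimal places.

n = 6, Σg = 116, Σh = 104, Σg² = 2500, Σh² = 1880, Σgh = 2139
nΣgh − ΣgΣh = 12834 − 12064 = 770
nΣg² − (Σg)² = 15000 − 13456 = 1544; nΣh² − (Σh)² = 11280 − 10816 = 464
r = 770 / √(1544 × 464) = 770 / 846.4136 ≈ 0.9097

0.9097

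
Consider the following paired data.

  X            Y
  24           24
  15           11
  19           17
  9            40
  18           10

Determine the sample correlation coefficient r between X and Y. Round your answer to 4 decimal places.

-0.4784

n = 5, ΣX = 85, ΣY = 102, ΣX² = 1567, ΣY² = 2686, ΣXY = 1604
nΣXY − ΣXΣY = 8020 − 8670 = -650
nΣX² − (ΣX)² = 7835 − 7225 = 610; nΣY² − (ΣY)² = 13430 − 10404 = 3026
r = -650 / √(610 × 3026) = -650 / 1358.6243 ≈ -0.4784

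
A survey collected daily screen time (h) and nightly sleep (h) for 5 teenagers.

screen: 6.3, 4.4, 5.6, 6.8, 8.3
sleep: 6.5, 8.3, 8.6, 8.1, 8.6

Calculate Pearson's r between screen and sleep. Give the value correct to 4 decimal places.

n = 5, Σx = 31.4, Σy = 40.1, Σx² = 205.54, Σy² = 324.67, Σxy = 252.09
nΣxy − ΣxΣy = 1260.45 − 1259.14 = 1.31
nΣx² − (Σx)² = 1027.7 − 985.96 = 41.74; nΣy² − (Σy)² = 1623.35 − 1608.01 = 15.34
r = 1.31 / √(41.74 × 15.34) = 1.31 / 25.3040 ≈ 0.0518

0.0518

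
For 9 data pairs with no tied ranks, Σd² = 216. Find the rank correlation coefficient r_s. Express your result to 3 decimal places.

-0.800

ρ = 1 − 6Σd² / [n(n²−1)] = 1 − 6×216 / (9×80)
  = 1 − 1296/720 = 1 − 1.8000 ≈ -0.800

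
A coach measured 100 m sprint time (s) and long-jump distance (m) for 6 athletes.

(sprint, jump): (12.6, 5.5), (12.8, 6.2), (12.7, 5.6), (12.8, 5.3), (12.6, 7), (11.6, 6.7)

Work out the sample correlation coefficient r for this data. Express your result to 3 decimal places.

n = 6, Σx = 75.1, Σy = 36.3, Σx² = 941.05, Σy² = 222.03, Σxy = 453.54
nΣxy − ΣxΣy = 2721.24 − 2726.13 = -4.89
nΣx² − (Σx)² = 5646.3 − 5640.01 = 6.29; nΣy² − (Σy)² = 1332.18 − 1317.69 = 14.49
r = -4.89 / √(6.29 × 14.49) = -4.89 / 9.5468 ≈ -0.512

-0.512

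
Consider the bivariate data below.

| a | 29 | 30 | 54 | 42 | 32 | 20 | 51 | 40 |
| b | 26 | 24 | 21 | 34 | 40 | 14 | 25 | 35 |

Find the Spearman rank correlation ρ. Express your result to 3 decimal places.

0.119

Rank a: 2, 3, 8, 6, 4, 1, 7, 5
Rank b: 5, 3, 2, 6, 8, 1, 4, 7
d = rank(a) − rank(b): -3, 0, 6, 0, -4, 0, 3, -2; Σd² = 74
ρ = 1 − 6Σd² / [n(n²−1)] = 1 − 6×74 / (8×63) = 1 − 444/504 ≈ 0.119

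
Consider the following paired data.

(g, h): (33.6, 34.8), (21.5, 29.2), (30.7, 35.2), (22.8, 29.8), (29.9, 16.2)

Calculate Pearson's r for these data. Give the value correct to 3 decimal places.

0.120

n = 5, Σg = 138.5, Σh = 145.2, Σg² = 3947.55, Σh² = 4453.2, Σgh = 4041.54
nΣgh − ΣgΣh = 20207.7 − 20110.2 = 97.5
nΣg² − (Σg)² = 19737.75 − 19182.25 = 555.5; nΣh² − (Σh)² = 22266 − 21083.04 = 1182.96
r = 97.5 / √(555.5 × 1182.96) = 97.5 / 810.6382 ≈ 0.120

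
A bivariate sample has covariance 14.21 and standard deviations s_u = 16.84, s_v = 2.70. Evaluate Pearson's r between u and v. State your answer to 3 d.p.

r = Cov(u,v) / (s_u · s_v) = 14.21 / (16.84 × 2.70)
  = 14.21 / 45.4680 ≈ 0.313

0.313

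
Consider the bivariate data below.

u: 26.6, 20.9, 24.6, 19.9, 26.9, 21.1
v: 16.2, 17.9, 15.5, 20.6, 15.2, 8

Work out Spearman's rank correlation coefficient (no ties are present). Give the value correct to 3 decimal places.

-0.600

Rank u: 5, 2, 4, 1, 6, 3
Rank v: 4, 5, 3, 6, 2, 1
d = rank(u) − rank(v): 1, -3, 1, -5, 4, 2; Σd² = 56
ρ = 1 − 6Σd² / [n(n²−1)] = 1 − 6×56 / (6×35) = 1 − 336/210 ≈ -0.600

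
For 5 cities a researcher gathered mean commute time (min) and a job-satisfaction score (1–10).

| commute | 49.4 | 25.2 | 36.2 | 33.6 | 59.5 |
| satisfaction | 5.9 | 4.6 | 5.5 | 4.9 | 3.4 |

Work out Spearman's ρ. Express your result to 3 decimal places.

Rank commute: 4, 1, 3, 2, 5
Rank satisfaction: 5, 2, 4, 3, 1
d = rank(commute) − rank(satisfaction): -1, -1, -1, -1, 4; Σd² = 20
ρ = 1 − 6Σd² / [n(n²−1)] = 1 − 6×20 / (5×24) = 1 − 120/120 ≈ 0.000

0.000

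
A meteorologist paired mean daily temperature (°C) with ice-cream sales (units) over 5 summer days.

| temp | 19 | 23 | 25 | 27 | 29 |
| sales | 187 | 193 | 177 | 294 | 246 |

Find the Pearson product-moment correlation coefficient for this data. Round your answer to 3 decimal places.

n = 5, Σx = 123, Σy = 1097, Σx² = 3085, Σy² = 250499, Σxy = 27489
nΣxy − ΣxΣy = 137445 − 134931 = 2514
nΣx² − (Σx)² = 15425 − 15129 = 296; nΣy² − (Σy)² = 1252495 − 1203409 = 49086
r = 2514 / √(296 × 49086) = 2514 / 3811.7524 ≈ 0.660

0.660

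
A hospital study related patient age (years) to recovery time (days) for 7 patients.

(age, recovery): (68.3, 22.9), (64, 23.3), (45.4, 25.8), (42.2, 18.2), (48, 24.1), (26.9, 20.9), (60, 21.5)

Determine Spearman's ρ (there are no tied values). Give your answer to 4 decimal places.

Rank age: 7, 6, 3, 2, 4, 1, 5
Rank recovery: 4, 5, 7, 1, 6, 2, 3
d = rank(age) − rank(recovery): 3, 1, -4, 1, -2, -1, 2; Σd² = 36
ρ = 1 − 6Σd² / [n(n²−1)] = 1 − 6×36 / (7×48) = 1 − 216/336 ≈ 0.3571

0.3571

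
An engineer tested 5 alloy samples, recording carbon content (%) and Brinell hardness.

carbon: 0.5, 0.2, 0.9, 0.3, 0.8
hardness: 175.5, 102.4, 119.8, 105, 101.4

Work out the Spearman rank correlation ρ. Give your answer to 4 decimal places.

Rank carbon: 3, 1, 5, 2, 4
Rank hardness: 5, 2, 4, 3, 1
d = rank(carbon) − rank(hardness): -2, -1, 1, -1, 3; Σd² = 16
ρ = 1 − 6Σd² / [n(n²−1)] = 1 − 6×16 / (5×24) = 1 − 96/120 ≈ 0.2000

0.2000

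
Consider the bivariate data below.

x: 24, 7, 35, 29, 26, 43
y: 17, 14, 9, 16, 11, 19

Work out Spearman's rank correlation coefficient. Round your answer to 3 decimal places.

0.143

Rank x: 2, 1, 5, 4, 3, 6
Rank y: 5, 3, 1, 4, 2, 6
d = rank(x) − rank(y): -3, -2, 4, 0, 1, 0; Σd² = 30
ρ = 1 − 6Σd² / [n(n²−1)] = 1 − 6×30 / (6×35) = 1 − 180/210 ≈ 0.143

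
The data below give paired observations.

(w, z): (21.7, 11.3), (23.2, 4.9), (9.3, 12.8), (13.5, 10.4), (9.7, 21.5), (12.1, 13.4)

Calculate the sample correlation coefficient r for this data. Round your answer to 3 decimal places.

-0.731

n = 6, Σw = 89.5, Σz = 74.3, Σw² = 1518.37, Σz² = 1065.51, Σwz = 989.02
nΣwz − ΣwΣz = 5934.12 − 6649.85 = -715.73
nΣw² − (Σw)² = 9110.22 − 8010.25 = 1099.97; nΣz² − (Σz)² = 6393.06 − 5520.49 = 872.57
r = -715.73 / √(1099.97 × 872.57) = -715.73 / 979.6942 ≈ -0.731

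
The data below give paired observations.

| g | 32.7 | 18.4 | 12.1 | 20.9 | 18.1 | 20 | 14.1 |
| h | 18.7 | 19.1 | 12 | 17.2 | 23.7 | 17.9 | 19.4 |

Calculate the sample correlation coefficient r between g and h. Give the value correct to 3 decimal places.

n = 7, Σg = 136.3, Σh = 128, Σg² = 2917.49, Σh² = 2412.8, Σgh = 2528.12
nΣgh − ΣgΣh = 17696.84 − 17446.4 = 250.44
nΣg² − (Σg)² = 20422.43 − 18577.69 = 1844.74; nΣh² − (Σh)² = 16889.6 − 16384 = 505.6
r = 250.44 / √(1844.74 × 505.6) = 250.44 / 965.7642 ≈ 0.259

0.259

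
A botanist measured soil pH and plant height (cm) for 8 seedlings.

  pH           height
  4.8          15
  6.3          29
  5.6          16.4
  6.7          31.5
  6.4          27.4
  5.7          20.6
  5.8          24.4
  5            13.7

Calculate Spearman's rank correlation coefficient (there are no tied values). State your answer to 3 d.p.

0.952

Rank pH: 1, 6, 3, 8, 7, 4, 5, 2
Rank height: 2, 7, 3, 8, 6, 4, 5, 1
d = rank(pH) − rank(height): -1, -1, 0, 0, 1, 0, 0, 1; Σd² = 4
ρ = 1 − 6Σd² / [n(n²−1)] = 1 − 6×4 / (8×63) = 1 − 24/504 ≈ 0.952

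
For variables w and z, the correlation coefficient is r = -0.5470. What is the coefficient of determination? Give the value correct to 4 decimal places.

r² = (-0.5470)² = 0.2992

0.2992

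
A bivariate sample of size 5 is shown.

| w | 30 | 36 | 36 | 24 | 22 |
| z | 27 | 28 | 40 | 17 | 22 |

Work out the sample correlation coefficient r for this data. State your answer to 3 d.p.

0.817

n = 5, Σw = 148, Σz = 134, Σw² = 4552, Σz² = 3886, Σwz = 4150
nΣwz − ΣwΣz = 20750 − 19832 = 918
nΣw² − (Σw)² = 22760 − 21904 = 856; nΣz² − (Σz)² = 19430 − 17956 = 1474
r = 918 / √(856 × 1474) = 918 / 1123.2738 ≈ 0.817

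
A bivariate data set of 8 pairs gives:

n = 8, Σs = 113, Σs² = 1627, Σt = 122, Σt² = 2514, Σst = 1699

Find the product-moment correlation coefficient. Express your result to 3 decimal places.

r = (nΣst − ΣsΣt) / √[(nΣs² − (Σs)²)(nΣt² − (Σt)²)]
Numerator: 8×1699 − 113×122 = -194
Denominator: √[(13016 − 12769)(20112 − 14884)] = √[247 × 5228] = 1136.3609
r = -194 / 1136.3609 ≈ -0.171

-0.171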